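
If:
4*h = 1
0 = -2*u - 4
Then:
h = 1/4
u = -2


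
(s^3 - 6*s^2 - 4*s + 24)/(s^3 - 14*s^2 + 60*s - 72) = (s + 2)/(s - 6)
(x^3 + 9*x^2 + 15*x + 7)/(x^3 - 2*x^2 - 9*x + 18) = (x^3 + 9*x^2 + 15*x + 7)/(x^3 - 2*x^2 - 9*x + 18)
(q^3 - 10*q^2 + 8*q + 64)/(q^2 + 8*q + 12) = (q^2 - 12*q + 32)/(q + 6)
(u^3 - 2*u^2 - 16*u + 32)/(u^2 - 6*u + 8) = u + 4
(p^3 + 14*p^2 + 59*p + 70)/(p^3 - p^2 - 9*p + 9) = (p^3 + 14*p^2 + 59*p + 70)/(p^3 - p^2 - 9*p + 9)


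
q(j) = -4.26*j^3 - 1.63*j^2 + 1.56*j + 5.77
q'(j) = -12.78*j^2 - 3.26*j + 1.56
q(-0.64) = 5.22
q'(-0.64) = -1.59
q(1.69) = -16.81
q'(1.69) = -40.45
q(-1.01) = 6.92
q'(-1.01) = -8.18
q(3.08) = -129.36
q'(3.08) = -129.72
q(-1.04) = 7.18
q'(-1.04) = -8.87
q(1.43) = -7.79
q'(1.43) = -29.24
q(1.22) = -2.49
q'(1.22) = -21.44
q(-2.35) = 48.39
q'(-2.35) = -61.36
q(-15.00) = 13993.12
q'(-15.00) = -2825.04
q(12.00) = -7571.51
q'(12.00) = -1877.88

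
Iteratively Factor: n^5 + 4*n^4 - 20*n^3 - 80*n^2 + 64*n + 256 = (n + 4)*(n^4 - 20*n^2 + 64) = (n - 2)*(n + 4)*(n^3 + 2*n^2 - 16*n - 32) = (n - 2)*(n + 4)^2*(n^2 - 2*n - 8) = (n - 4)*(n - 2)*(n + 4)^2*(n + 2)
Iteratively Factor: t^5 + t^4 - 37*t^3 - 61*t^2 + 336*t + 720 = (t + 3)*(t^4 - 2*t^3 - 31*t^2 + 32*t + 240) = (t + 3)^2*(t^3 - 5*t^2 - 16*t + 80) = (t + 3)^2*(t + 4)*(t^2 - 9*t + 20) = (t - 5)*(t + 3)^2*(t + 4)*(t - 4)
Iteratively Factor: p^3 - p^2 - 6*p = (p)*(p^2 - p - 6) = p*(p - 3)*(p + 2)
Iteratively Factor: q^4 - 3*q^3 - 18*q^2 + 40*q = (q + 4)*(q^3 - 7*q^2 + 10*q) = q*(q + 4)*(q^2 - 7*q + 10) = q*(q - 5)*(q + 4)*(q - 2)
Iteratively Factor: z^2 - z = (z - 1)*(z)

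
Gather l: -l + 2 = 2 - l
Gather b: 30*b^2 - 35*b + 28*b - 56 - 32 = 30*b^2 - 7*b - 88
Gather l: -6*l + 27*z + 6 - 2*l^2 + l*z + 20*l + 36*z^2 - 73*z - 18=-2*l^2 + l*(z + 14) + 36*z^2 - 46*z - 12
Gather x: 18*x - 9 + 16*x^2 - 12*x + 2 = 16*x^2 + 6*x - 7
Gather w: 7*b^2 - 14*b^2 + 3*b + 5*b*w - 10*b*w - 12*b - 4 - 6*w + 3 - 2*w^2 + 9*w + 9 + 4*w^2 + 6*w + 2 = -7*b^2 - 9*b + 2*w^2 + w*(9 - 5*b) + 10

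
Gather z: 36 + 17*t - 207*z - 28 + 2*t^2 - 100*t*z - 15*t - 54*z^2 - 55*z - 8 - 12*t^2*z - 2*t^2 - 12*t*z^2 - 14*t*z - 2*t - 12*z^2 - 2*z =z^2*(-12*t - 66) + z*(-12*t^2 - 114*t - 264)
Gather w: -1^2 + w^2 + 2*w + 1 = w^2 + 2*w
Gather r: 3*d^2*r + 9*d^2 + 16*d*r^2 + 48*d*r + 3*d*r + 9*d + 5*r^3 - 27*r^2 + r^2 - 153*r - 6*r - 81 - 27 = 9*d^2 + 9*d + 5*r^3 + r^2*(16*d - 26) + r*(3*d^2 + 51*d - 159) - 108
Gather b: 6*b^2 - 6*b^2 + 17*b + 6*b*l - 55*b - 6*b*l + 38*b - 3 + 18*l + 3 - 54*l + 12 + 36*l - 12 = 0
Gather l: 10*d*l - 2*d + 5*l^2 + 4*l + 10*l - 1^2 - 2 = -2*d + 5*l^2 + l*(10*d + 14) - 3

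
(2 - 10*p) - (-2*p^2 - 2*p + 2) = 2*p^2 - 8*p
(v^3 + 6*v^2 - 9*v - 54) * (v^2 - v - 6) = v^5 + 5*v^4 - 21*v^3 - 81*v^2 + 108*v + 324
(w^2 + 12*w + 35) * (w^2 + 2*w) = w^4 + 14*w^3 + 59*w^2 + 70*w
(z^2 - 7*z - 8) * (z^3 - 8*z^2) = z^5 - 15*z^4 + 48*z^3 + 64*z^2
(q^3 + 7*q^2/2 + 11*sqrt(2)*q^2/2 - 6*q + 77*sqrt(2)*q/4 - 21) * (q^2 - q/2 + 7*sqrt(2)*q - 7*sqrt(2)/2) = q^5 + 3*q^4 + 25*sqrt(2)*q^4/2 + 75*sqrt(2)*q^3/2 + 277*q^3/4 - 511*sqrt(2)*q^2/8 + 213*q^2 - 126*sqrt(2)*q - 497*q/4 + 147*sqrt(2)/2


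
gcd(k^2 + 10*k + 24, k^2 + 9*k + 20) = k + 4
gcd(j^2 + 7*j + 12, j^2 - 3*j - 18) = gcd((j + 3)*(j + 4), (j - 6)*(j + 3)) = j + 3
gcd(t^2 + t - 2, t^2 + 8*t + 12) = t + 2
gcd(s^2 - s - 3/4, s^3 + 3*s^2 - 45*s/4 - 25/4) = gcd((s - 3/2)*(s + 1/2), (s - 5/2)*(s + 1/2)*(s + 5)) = s + 1/2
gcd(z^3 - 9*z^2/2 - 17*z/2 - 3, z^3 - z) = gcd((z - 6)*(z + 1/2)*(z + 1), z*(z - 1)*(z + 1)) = z + 1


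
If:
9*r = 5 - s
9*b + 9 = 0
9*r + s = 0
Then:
No Solution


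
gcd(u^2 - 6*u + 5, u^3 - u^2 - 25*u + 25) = u^2 - 6*u + 5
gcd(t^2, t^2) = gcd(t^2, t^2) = t^2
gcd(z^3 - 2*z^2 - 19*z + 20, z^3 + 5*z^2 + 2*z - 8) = z^2 + 3*z - 4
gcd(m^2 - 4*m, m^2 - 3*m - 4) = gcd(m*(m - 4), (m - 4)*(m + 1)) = m - 4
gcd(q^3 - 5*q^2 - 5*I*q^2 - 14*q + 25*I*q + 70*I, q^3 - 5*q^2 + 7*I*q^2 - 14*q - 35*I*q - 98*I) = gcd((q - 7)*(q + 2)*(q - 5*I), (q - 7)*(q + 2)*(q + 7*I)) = q^2 - 5*q - 14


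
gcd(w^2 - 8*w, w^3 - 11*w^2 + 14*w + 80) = w - 8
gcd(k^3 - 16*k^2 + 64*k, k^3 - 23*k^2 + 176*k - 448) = k^2 - 16*k + 64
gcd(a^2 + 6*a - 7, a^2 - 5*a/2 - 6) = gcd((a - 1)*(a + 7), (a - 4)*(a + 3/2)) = 1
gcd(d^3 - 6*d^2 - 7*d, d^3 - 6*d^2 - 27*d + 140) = d - 7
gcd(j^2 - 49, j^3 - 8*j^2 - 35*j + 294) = j - 7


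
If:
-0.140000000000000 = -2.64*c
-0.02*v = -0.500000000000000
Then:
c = 0.05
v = 25.00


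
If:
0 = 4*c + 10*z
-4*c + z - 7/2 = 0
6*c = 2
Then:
No Solution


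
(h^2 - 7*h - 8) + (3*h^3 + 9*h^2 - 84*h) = 3*h^3 + 10*h^2 - 91*h - 8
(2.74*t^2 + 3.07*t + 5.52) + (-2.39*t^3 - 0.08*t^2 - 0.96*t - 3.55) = -2.39*t^3 + 2.66*t^2 + 2.11*t + 1.97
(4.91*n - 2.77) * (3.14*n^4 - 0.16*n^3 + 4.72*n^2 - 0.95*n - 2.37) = 15.4174*n^5 - 9.4834*n^4 + 23.6184*n^3 - 17.7389*n^2 - 9.0052*n + 6.5649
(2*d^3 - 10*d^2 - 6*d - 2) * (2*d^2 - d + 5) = 4*d^5 - 22*d^4 + 8*d^3 - 48*d^2 - 28*d - 10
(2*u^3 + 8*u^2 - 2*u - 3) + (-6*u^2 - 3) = 2*u^3 + 2*u^2 - 2*u - 6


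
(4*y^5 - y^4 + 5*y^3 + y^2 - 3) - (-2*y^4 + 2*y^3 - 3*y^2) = 4*y^5 + y^4 + 3*y^3 + 4*y^2 - 3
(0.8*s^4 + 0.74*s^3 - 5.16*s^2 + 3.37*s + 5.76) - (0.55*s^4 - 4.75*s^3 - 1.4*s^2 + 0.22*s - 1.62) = 0.25*s^4 + 5.49*s^3 - 3.76*s^2 + 3.15*s + 7.38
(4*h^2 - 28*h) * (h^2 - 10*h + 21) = 4*h^4 - 68*h^3 + 364*h^2 - 588*h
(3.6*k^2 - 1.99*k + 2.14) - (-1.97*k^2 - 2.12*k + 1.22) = 5.57*k^2 + 0.13*k + 0.92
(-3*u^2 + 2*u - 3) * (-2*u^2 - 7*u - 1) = 6*u^4 + 17*u^3 - 5*u^2 + 19*u + 3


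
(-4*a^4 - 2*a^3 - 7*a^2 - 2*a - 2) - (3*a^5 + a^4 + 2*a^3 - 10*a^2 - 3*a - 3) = -3*a^5 - 5*a^4 - 4*a^3 + 3*a^2 + a + 1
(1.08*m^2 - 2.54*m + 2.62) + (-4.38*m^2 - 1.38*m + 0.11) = -3.3*m^2 - 3.92*m + 2.73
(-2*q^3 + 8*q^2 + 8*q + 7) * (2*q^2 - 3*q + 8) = -4*q^5 + 22*q^4 - 24*q^3 + 54*q^2 + 43*q + 56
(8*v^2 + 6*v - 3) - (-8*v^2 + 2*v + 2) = 16*v^2 + 4*v - 5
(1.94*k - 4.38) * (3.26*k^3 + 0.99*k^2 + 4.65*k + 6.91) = 6.3244*k^4 - 12.3582*k^3 + 4.6848*k^2 - 6.9616*k - 30.2658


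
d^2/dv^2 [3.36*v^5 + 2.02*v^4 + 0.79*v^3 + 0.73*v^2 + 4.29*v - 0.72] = 67.2*v^3 + 24.24*v^2 + 4.74*v + 1.46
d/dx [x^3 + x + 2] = 3*x^2 + 1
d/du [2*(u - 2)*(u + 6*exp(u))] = 12*u*exp(u) + 4*u - 12*exp(u) - 4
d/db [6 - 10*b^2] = -20*b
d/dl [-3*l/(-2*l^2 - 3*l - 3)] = 3*(3 - 2*l^2)/(4*l^4 + 12*l^3 + 21*l^2 + 18*l + 9)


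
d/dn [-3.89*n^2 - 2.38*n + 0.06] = -7.78*n - 2.38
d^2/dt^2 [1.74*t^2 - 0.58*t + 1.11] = 3.48000000000000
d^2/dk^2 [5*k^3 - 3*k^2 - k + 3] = 30*k - 6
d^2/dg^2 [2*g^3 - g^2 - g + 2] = 12*g - 2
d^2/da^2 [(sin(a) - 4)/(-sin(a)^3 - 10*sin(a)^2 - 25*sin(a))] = 2*(2*sin(a)^2 - 23*sin(a) - 43 - 26/sin(a) + 80/sin(a)^2 + 100/sin(a)^3)/(sin(a) + 5)^4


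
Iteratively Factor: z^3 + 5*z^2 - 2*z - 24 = (z + 3)*(z^2 + 2*z - 8) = (z - 2)*(z + 3)*(z + 4)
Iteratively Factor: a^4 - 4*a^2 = (a + 2)*(a^3 - 2*a^2) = a*(a + 2)*(a^2 - 2*a) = a*(a - 2)*(a + 2)*(a)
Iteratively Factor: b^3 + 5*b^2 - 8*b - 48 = (b - 3)*(b^2 + 8*b + 16) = (b - 3)*(b + 4)*(b + 4)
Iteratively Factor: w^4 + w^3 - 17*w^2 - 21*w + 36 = (w - 1)*(w^3 + 2*w^2 - 15*w - 36) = (w - 4)*(w - 1)*(w^2 + 6*w + 9) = (w - 4)*(w - 1)*(w + 3)*(w + 3)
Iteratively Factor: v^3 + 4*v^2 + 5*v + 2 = (v + 1)*(v^2 + 3*v + 2) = (v + 1)^2*(v + 2)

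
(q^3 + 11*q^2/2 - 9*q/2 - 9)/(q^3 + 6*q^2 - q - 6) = (q - 3/2)/(q - 1)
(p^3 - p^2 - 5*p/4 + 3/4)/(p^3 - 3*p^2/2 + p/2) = (2*p^2 - p - 3)/(2*p*(p - 1))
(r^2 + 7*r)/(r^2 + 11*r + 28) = r/(r + 4)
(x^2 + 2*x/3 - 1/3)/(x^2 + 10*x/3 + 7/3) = (3*x - 1)/(3*x + 7)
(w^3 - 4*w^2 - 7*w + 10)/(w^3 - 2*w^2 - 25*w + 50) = (w^2 + w - 2)/(w^2 + 3*w - 10)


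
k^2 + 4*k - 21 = (k - 3)*(k + 7)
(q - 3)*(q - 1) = q^2 - 4*q + 3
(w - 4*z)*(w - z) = w^2 - 5*w*z + 4*z^2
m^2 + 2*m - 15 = (m - 3)*(m + 5)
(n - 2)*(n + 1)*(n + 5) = n^3 + 4*n^2 - 7*n - 10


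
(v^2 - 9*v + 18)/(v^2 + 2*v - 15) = (v - 6)/(v + 5)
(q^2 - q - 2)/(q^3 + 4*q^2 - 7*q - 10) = 1/(q + 5)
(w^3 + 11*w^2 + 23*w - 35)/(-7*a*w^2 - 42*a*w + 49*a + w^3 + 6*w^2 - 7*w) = (w + 5)/(-7*a + w)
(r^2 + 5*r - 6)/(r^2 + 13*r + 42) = (r - 1)/(r + 7)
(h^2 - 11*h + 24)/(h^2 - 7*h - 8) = (h - 3)/(h + 1)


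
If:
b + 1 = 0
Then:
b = -1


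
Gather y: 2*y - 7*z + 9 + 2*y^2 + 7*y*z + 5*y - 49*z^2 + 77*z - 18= 2*y^2 + y*(7*z + 7) - 49*z^2 + 70*z - 9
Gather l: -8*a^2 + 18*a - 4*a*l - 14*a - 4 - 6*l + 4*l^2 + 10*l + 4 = -8*a^2 + 4*a + 4*l^2 + l*(4 - 4*a)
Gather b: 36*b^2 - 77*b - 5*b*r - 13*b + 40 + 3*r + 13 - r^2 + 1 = 36*b^2 + b*(-5*r - 90) - r^2 + 3*r + 54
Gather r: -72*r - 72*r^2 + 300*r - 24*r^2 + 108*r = -96*r^2 + 336*r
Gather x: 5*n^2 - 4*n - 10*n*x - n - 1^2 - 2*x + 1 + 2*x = 5*n^2 - 10*n*x - 5*n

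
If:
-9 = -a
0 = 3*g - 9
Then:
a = 9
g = 3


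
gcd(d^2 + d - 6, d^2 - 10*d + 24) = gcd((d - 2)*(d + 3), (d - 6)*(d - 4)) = 1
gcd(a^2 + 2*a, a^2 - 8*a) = a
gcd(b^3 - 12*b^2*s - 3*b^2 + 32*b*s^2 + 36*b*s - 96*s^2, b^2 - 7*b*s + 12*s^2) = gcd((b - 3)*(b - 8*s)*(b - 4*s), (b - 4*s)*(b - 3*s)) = -b + 4*s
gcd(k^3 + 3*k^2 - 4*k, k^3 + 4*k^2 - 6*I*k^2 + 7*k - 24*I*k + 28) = k + 4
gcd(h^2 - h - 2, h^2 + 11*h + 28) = 1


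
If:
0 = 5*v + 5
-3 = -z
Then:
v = -1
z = 3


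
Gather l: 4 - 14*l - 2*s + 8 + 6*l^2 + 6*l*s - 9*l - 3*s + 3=6*l^2 + l*(6*s - 23) - 5*s + 15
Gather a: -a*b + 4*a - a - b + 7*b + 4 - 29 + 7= a*(3 - b) + 6*b - 18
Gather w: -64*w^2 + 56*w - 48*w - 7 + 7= -64*w^2 + 8*w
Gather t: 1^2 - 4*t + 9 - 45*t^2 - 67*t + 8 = -45*t^2 - 71*t + 18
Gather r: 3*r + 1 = 3*r + 1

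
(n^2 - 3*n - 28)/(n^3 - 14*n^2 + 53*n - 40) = (n^2 - 3*n - 28)/(n^3 - 14*n^2 + 53*n - 40)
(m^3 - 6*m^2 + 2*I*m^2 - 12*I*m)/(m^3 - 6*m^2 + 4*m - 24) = m/(m - 2*I)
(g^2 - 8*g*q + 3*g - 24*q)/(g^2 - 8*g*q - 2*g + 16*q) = (g + 3)/(g - 2)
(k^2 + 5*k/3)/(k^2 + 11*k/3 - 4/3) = k*(3*k + 5)/(3*k^2 + 11*k - 4)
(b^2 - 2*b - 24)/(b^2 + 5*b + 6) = (b^2 - 2*b - 24)/(b^2 + 5*b + 6)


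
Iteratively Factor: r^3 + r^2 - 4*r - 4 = (r + 1)*(r^2 - 4) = (r + 1)*(r + 2)*(r - 2)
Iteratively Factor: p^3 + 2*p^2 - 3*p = (p - 1)*(p^2 + 3*p) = p*(p - 1)*(p + 3)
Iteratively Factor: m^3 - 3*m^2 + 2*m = (m - 1)*(m^2 - 2*m) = (m - 2)*(m - 1)*(m)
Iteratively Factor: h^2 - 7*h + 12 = (h - 3)*(h - 4)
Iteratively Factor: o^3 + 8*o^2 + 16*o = (o + 4)*(o^2 + 4*o) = o*(o + 4)*(o + 4)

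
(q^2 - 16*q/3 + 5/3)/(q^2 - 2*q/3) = (3*q^2 - 16*q + 5)/(q*(3*q - 2))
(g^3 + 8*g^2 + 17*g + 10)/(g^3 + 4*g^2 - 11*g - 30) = (g + 1)/(g - 3)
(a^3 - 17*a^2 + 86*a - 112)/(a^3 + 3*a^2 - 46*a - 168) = (a^2 - 10*a + 16)/(a^2 + 10*a + 24)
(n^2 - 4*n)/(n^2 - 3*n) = (n - 4)/(n - 3)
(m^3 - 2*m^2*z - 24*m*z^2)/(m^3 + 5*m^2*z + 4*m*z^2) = (m - 6*z)/(m + z)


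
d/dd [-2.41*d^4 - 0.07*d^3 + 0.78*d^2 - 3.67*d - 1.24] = -9.64*d^3 - 0.21*d^2 + 1.56*d - 3.67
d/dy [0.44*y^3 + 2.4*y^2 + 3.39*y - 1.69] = 1.32*y^2 + 4.8*y + 3.39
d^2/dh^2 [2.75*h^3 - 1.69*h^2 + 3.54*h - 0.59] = 16.5*h - 3.38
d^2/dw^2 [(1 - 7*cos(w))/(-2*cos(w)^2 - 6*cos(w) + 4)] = (-63*(1 - cos(2*w))^2*cos(w) + 25*(1 - cos(2*w))^2 + 7*cos(w) + 38*cos(2*w) - 117*cos(3*w) + 14*cos(5*w) + 186)/(6*cos(w) + cos(2*w) - 3)^3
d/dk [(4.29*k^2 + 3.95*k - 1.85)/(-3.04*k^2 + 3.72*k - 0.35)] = (27.9668*k^2 - 14.251*k + 5.4995)/(9.2416*k^4 - 22.6176*k^3 + 15.9664*k^2 - 2.604*k + 0.1225)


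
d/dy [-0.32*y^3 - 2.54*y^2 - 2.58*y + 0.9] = -0.96*y^2 - 5.08*y - 2.58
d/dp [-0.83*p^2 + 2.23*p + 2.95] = 2.23 - 1.66*p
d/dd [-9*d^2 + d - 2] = 1 - 18*d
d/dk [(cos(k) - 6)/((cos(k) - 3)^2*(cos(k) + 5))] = (-13*cos(k) + cos(2*k) - 26)*sin(k)/((cos(k) - 3)^3*(cos(k) + 5)^2)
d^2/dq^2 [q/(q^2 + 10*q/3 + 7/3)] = 6*(4*q*(3*q + 5)^2 - (9*q + 10)*(3*q^2 + 10*q + 7))/(3*q^2 + 10*q + 7)^3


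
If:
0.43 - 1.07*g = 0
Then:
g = 0.40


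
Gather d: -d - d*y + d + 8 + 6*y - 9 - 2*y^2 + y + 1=-d*y - 2*y^2 + 7*y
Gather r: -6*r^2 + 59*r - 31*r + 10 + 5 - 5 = -6*r^2 + 28*r + 10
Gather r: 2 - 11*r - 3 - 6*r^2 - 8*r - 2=-6*r^2 - 19*r - 3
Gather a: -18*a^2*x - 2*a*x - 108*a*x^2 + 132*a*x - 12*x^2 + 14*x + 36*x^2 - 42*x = -18*a^2*x + a*(-108*x^2 + 130*x) + 24*x^2 - 28*x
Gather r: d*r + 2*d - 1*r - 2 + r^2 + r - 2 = d*r + 2*d + r^2 - 4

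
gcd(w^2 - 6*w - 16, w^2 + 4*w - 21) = 1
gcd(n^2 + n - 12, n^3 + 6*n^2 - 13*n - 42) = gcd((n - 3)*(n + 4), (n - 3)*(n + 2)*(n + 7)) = n - 3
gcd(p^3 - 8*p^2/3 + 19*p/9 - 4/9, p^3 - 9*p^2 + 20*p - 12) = p - 1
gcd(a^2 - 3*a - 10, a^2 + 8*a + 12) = a + 2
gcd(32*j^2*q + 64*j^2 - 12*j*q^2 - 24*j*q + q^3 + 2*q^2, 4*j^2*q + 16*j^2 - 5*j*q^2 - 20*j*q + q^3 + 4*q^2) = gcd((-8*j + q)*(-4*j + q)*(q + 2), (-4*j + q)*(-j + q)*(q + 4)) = -4*j + q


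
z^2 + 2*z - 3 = (z - 1)*(z + 3)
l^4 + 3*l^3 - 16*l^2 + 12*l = l*(l - 2)*(l - 1)*(l + 6)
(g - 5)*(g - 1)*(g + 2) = g^3 - 4*g^2 - 7*g + 10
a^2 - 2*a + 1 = (a - 1)^2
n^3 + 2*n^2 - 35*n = n*(n - 5)*(n + 7)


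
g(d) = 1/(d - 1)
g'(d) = -1/(d - 1)^2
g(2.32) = 0.76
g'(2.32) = -0.57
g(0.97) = -33.33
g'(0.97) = -1111.11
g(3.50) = 0.40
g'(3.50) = -0.16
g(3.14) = 0.47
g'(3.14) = -0.22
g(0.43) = -1.75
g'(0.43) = -3.08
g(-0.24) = -0.81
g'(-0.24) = -0.65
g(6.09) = 0.20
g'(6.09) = -0.04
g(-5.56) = -0.15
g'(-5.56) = -0.02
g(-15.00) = -0.06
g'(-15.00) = 0.00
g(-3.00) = -0.25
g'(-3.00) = -0.06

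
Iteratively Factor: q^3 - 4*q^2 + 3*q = (q)*(q^2 - 4*q + 3) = q*(q - 3)*(q - 1)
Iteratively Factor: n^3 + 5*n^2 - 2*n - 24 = (n - 2)*(n^2 + 7*n + 12) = (n - 2)*(n + 3)*(n + 4)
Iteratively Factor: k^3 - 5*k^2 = (k)*(k^2 - 5*k) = k^2*(k - 5)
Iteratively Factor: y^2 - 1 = (y - 1)*(y + 1)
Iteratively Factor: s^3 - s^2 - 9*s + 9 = (s - 1)*(s^2 - 9) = (s - 1)*(s + 3)*(s - 3)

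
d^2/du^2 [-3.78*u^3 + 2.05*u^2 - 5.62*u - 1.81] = 4.1 - 22.68*u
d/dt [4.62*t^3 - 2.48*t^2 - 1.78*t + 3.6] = 13.86*t^2 - 4.96*t - 1.78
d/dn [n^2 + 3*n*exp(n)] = 3*n*exp(n) + 2*n + 3*exp(n)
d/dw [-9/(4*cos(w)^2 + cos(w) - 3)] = -9*(8*cos(w) + 1)*sin(w)/(4*cos(w)^2 + cos(w) - 3)^2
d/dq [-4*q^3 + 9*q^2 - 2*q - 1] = -12*q^2 + 18*q - 2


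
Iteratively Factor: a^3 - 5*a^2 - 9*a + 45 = (a - 3)*(a^2 - 2*a - 15) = (a - 5)*(a - 3)*(a + 3)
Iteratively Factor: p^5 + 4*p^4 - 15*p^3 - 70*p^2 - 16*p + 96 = (p - 4)*(p^4 + 8*p^3 + 17*p^2 - 2*p - 24) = (p - 4)*(p + 3)*(p^3 + 5*p^2 + 2*p - 8) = (p - 4)*(p - 1)*(p + 3)*(p^2 + 6*p + 8) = (p - 4)*(p - 1)*(p + 2)*(p + 3)*(p + 4)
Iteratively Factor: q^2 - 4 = (q + 2)*(q - 2)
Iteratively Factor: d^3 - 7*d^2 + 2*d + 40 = (d - 4)*(d^2 - 3*d - 10) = (d - 4)*(d + 2)*(d - 5)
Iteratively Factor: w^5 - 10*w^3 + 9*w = (w - 1)*(w^4 + w^3 - 9*w^2 - 9*w) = (w - 1)*(w + 1)*(w^3 - 9*w) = (w - 3)*(w - 1)*(w + 1)*(w^2 + 3*w) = w*(w - 3)*(w - 1)*(w + 1)*(w + 3)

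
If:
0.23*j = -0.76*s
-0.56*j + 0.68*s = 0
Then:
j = 0.00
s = 0.00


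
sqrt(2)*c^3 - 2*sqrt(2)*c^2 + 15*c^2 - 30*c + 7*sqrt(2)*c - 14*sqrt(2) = (c - 2)*(c + 7*sqrt(2))*(sqrt(2)*c + 1)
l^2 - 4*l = l*(l - 4)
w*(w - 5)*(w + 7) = w^3 + 2*w^2 - 35*w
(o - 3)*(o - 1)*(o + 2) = o^3 - 2*o^2 - 5*o + 6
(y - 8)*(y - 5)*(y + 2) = y^3 - 11*y^2 + 14*y + 80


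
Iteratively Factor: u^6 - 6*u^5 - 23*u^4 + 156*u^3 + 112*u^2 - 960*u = (u - 4)*(u^5 - 2*u^4 - 31*u^3 + 32*u^2 + 240*u) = (u - 5)*(u - 4)*(u^4 + 3*u^3 - 16*u^2 - 48*u) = (u - 5)*(u - 4)^2*(u^3 + 7*u^2 + 12*u) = (u - 5)*(u - 4)^2*(u + 3)*(u^2 + 4*u) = (u - 5)*(u - 4)^2*(u + 3)*(u + 4)*(u)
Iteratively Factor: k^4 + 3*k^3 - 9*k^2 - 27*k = (k + 3)*(k^3 - 9*k) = k*(k + 3)*(k^2 - 9) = k*(k + 3)^2*(k - 3)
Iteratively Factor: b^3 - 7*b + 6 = (b - 1)*(b^2 + b - 6) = (b - 1)*(b + 3)*(b - 2)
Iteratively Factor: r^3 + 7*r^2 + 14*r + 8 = (r + 4)*(r^2 + 3*r + 2) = (r + 1)*(r + 4)*(r + 2)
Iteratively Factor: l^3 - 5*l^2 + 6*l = (l - 2)*(l^2 - 3*l) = (l - 3)*(l - 2)*(l)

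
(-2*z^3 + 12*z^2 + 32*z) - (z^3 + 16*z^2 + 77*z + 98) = -3*z^3 - 4*z^2 - 45*z - 98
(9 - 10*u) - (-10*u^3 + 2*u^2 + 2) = 10*u^3 - 2*u^2 - 10*u + 7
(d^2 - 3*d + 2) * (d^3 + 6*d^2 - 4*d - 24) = d^5 + 3*d^4 - 20*d^3 + 64*d - 48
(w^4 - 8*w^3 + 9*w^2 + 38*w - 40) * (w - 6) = w^5 - 14*w^4 + 57*w^3 - 16*w^2 - 268*w + 240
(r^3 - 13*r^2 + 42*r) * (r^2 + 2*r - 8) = r^5 - 11*r^4 + 8*r^3 + 188*r^2 - 336*r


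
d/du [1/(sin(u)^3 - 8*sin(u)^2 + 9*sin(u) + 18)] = (-3*sin(u)^2 + 16*sin(u) - 9)*cos(u)/(sin(u)^3 - 8*sin(u)^2 + 9*sin(u) + 18)^2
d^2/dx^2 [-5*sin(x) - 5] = 5*sin(x)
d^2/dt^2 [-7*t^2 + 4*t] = -14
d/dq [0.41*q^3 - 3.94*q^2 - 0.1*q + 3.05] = 1.23*q^2 - 7.88*q - 0.1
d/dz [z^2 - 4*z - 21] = 2*z - 4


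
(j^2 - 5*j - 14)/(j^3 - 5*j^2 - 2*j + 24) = (j - 7)/(j^2 - 7*j + 12)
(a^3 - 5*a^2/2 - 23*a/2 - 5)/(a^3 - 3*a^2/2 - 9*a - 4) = (a - 5)/(a - 4)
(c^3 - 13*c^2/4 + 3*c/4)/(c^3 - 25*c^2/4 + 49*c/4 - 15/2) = c*(4*c - 1)/(4*c^2 - 13*c + 10)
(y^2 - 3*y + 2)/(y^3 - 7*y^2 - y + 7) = (y - 2)/(y^2 - 6*y - 7)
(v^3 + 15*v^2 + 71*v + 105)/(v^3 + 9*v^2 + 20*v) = (v^2 + 10*v + 21)/(v*(v + 4))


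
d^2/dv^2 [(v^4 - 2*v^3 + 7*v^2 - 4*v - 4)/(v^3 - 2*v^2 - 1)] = 2*(7*v^6 - 9*v^5 - 6*v^4 + 101*v^3 - 108*v^2 + 6*v + 15)/(v^9 - 6*v^8 + 12*v^7 - 11*v^6 + 12*v^5 - 12*v^4 + 3*v^3 - 6*v^2 - 1)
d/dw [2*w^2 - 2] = 4*w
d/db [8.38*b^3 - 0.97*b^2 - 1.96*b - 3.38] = 25.14*b^2 - 1.94*b - 1.96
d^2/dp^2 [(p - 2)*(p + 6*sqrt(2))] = 2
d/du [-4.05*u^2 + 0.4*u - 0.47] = 0.4 - 8.1*u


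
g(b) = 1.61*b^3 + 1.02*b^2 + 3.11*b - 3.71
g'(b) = 4.83*b^2 + 2.04*b + 3.11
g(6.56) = 515.09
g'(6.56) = 224.34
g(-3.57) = -75.07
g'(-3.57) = 57.39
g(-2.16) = -21.89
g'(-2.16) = 21.24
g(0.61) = -1.07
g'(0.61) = 6.15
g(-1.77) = -14.95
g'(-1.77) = 14.63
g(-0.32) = -4.65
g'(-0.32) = 2.95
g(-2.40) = -27.56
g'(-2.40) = 26.03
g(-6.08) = -346.77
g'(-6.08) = 169.25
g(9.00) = 1280.59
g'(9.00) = 412.70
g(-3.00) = -47.33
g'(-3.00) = 40.46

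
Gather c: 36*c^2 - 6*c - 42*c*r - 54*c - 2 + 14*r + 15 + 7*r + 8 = 36*c^2 + c*(-42*r - 60) + 21*r + 21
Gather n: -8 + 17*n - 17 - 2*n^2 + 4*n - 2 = -2*n^2 + 21*n - 27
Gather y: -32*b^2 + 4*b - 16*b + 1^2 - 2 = -32*b^2 - 12*b - 1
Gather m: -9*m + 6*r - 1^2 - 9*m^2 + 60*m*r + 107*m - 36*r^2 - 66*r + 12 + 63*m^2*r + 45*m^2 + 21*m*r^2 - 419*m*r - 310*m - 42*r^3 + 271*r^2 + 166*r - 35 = m^2*(63*r + 36) + m*(21*r^2 - 359*r - 212) - 42*r^3 + 235*r^2 + 106*r - 24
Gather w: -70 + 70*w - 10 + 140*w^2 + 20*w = 140*w^2 + 90*w - 80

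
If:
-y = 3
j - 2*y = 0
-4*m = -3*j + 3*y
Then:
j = -6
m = -9/4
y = -3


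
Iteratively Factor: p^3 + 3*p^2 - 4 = (p - 1)*(p^2 + 4*p + 4) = (p - 1)*(p + 2)*(p + 2)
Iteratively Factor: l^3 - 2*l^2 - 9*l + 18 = (l - 2)*(l^2 - 9) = (l - 3)*(l - 2)*(l + 3)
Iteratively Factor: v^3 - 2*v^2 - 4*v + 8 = (v - 2)*(v^2 - 4) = (v - 2)^2*(v + 2)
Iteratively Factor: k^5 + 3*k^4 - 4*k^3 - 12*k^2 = (k - 2)*(k^4 + 5*k^3 + 6*k^2) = (k - 2)*(k + 3)*(k^3 + 2*k^2) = k*(k - 2)*(k + 3)*(k^2 + 2*k) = k^2*(k - 2)*(k + 3)*(k + 2)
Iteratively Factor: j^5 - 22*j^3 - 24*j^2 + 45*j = (j - 5)*(j^4 + 5*j^3 + 3*j^2 - 9*j) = (j - 5)*(j + 3)*(j^3 + 2*j^2 - 3*j) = (j - 5)*(j + 3)^2*(j^2 - j) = (j - 5)*(j - 1)*(j + 3)^2*(j)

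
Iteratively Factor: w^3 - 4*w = (w)*(w^2 - 4) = w*(w + 2)*(w - 2)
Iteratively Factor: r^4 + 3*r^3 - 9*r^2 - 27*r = (r + 3)*(r^3 - 9*r) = (r + 3)^2*(r^2 - 3*r) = (r - 3)*(r + 3)^2*(r)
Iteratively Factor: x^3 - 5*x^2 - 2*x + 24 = (x - 4)*(x^2 - x - 6) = (x - 4)*(x - 3)*(x + 2)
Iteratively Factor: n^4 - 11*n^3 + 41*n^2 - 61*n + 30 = (n - 1)*(n^3 - 10*n^2 + 31*n - 30) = (n - 2)*(n - 1)*(n^2 - 8*n + 15) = (n - 3)*(n - 2)*(n - 1)*(n - 5)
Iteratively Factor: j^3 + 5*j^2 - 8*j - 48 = (j - 3)*(j^2 + 8*j + 16) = (j - 3)*(j + 4)*(j + 4)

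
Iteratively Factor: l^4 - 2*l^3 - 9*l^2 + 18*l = (l - 2)*(l^3 - 9*l) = (l - 3)*(l - 2)*(l^2 + 3*l) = l*(l - 3)*(l - 2)*(l + 3)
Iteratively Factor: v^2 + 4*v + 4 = (v + 2)*(v + 2)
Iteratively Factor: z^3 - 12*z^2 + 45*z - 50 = (z - 5)*(z^2 - 7*z + 10) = (z - 5)*(z - 2)*(z - 5)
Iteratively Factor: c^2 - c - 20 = (c - 5)*(c + 4)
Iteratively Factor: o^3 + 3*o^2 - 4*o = (o)*(o^2 + 3*o - 4) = o*(o - 1)*(o + 4)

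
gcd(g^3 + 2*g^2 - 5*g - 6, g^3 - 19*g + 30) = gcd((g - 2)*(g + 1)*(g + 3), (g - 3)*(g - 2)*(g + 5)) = g - 2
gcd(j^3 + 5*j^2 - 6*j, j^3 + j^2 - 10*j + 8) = j - 1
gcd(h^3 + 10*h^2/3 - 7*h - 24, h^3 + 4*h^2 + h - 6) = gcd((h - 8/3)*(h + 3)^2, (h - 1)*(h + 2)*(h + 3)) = h + 3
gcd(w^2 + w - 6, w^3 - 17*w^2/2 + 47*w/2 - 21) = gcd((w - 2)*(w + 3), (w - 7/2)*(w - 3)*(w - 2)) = w - 2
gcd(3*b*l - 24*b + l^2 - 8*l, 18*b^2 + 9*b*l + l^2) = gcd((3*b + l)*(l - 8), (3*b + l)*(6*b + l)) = 3*b + l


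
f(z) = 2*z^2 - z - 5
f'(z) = 4*z - 1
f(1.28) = -3.00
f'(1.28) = 4.12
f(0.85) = -4.40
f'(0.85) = 2.40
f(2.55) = 5.46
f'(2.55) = 9.20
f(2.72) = 7.08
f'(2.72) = 9.88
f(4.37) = 28.82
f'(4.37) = 16.48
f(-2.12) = 6.11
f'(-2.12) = -9.48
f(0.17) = -5.11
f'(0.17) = -0.32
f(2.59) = 5.83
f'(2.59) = 9.36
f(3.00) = 10.00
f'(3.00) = 11.00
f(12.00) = 271.00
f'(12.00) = 47.00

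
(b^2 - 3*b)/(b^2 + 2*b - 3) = b*(b - 3)/(b^2 + 2*b - 3)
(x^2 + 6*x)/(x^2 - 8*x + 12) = x*(x + 6)/(x^2 - 8*x + 12)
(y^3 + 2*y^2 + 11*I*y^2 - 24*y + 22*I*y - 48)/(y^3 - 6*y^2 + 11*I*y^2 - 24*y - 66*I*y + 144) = (y + 2)/(y - 6)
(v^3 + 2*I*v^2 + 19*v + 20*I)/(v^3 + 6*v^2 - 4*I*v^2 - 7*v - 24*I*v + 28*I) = (v^2 + 6*I*v - 5)/(v^2 + 6*v - 7)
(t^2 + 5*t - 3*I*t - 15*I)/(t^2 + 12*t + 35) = (t - 3*I)/(t + 7)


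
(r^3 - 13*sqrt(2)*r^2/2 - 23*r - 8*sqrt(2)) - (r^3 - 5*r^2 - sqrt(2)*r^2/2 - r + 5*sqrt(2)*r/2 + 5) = -6*sqrt(2)*r^2 + 5*r^2 - 22*r - 5*sqrt(2)*r/2 - 8*sqrt(2) - 5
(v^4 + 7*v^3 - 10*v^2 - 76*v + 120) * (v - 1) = v^5 + 6*v^4 - 17*v^3 - 66*v^2 + 196*v - 120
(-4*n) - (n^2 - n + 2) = -n^2 - 3*n - 2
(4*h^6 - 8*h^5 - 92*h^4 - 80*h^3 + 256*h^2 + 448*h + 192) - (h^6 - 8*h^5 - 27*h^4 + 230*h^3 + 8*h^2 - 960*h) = 3*h^6 - 65*h^4 - 310*h^3 + 248*h^2 + 1408*h + 192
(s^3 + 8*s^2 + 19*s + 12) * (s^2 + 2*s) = s^5 + 10*s^4 + 35*s^3 + 50*s^2 + 24*s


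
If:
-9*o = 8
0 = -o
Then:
No Solution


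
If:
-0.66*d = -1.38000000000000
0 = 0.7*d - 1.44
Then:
No Solution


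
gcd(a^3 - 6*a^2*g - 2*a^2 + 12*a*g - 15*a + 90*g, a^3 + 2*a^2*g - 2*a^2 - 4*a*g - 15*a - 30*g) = a^2 - 2*a - 15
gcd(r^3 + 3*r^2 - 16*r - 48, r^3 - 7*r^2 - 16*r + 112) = r^2 - 16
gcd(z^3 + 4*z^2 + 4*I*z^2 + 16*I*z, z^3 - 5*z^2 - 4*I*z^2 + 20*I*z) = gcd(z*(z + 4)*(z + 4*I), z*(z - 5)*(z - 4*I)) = z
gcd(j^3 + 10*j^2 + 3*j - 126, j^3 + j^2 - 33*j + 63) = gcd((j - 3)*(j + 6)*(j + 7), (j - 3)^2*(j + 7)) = j^2 + 4*j - 21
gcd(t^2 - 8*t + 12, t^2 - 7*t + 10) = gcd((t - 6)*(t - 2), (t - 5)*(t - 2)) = t - 2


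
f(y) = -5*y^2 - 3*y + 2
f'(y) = -10*y - 3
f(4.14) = -96.12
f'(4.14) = -44.40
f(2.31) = -31.61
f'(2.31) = -26.10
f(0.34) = 0.40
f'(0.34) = -6.40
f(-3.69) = -55.01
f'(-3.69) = 33.90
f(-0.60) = 2.00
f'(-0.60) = 3.00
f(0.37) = 0.21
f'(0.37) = -6.70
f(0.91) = -4.87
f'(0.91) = -12.10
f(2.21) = -29.05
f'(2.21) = -25.10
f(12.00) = -754.00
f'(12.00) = -123.00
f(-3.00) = -34.00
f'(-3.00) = 27.00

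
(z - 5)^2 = z^2 - 10*z + 25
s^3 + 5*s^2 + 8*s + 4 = (s + 1)*(s + 2)^2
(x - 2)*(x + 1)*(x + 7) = x^3 + 6*x^2 - 9*x - 14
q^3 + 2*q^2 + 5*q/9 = q*(q + 1/3)*(q + 5/3)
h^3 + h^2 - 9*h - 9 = (h - 3)*(h + 1)*(h + 3)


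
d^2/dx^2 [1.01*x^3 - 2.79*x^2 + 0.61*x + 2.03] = 6.06*x - 5.58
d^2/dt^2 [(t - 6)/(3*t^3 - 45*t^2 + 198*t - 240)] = 2*(3*(t - 6)*(t^2 - 10*t + 22)^2 + (-t^2 + 10*t - (t - 6)*(t - 5) - 22)*(t^3 - 15*t^2 + 66*t - 80))/(t^3 - 15*t^2 + 66*t - 80)^3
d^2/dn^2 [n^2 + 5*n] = 2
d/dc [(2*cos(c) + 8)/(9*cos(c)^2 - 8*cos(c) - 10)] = 2*(9*cos(c)^2 + 72*cos(c) - 22)*sin(c)/(9*sin(c)^2 + 8*cos(c) + 1)^2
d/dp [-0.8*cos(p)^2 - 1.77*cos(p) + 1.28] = (1.6*cos(p) + 1.77)*sin(p)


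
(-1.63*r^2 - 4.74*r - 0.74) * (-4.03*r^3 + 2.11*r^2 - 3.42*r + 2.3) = 6.5689*r^5 + 15.6629*r^4 - 1.4446*r^3 + 10.9004*r^2 - 8.3712*r - 1.702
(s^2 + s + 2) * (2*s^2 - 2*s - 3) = 2*s^4 - s^2 - 7*s - 6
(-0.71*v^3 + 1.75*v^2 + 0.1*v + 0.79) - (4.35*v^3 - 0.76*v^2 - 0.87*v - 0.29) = -5.06*v^3 + 2.51*v^2 + 0.97*v + 1.08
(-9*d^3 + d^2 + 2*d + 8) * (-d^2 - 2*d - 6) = 9*d^5 + 17*d^4 + 50*d^3 - 18*d^2 - 28*d - 48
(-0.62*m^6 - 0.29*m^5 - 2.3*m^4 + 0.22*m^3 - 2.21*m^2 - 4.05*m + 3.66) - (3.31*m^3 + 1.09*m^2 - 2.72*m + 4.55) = -0.62*m^6 - 0.29*m^5 - 2.3*m^4 - 3.09*m^3 - 3.3*m^2 - 1.33*m - 0.89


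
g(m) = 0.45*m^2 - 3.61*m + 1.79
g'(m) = 0.9*m - 3.61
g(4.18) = -5.44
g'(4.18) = 0.15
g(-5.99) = 39.56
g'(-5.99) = -9.00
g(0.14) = 1.29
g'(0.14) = -3.48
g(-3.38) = 19.13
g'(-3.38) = -6.65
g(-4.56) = 27.61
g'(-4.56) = -7.71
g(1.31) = -2.17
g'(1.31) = -2.43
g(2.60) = -4.55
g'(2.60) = -1.27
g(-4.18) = 24.74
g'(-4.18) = -7.37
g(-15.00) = 157.19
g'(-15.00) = -17.11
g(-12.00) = 109.91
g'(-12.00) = -14.41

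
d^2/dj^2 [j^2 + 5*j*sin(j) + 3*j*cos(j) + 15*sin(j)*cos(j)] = -5*j*sin(j) - 3*j*cos(j) - 6*sin(j) - 30*sin(2*j) + 10*cos(j) + 2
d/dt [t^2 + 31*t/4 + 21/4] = 2*t + 31/4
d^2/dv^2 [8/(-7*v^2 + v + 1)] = 16*(-49*v^2 + 7*v + (14*v - 1)^2 + 7)/(-7*v^2 + v + 1)^3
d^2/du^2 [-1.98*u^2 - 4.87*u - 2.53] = -3.96000000000000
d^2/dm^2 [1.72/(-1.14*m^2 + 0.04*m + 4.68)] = (-4.470624*m^2 + 0.156864*m + 1.72*(2.28*m - 0.04)*(4.56*m - 0.08) + 18.353088)/(-1.14*m^2 + 0.04*m + 4.68)^3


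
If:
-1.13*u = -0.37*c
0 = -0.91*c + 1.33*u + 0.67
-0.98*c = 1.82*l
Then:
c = 1.41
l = -0.76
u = 0.46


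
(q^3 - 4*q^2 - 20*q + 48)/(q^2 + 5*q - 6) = (q^3 - 4*q^2 - 20*q + 48)/(q^2 + 5*q - 6)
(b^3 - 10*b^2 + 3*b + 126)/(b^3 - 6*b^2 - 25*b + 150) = (b^2 - 4*b - 21)/(b^2 - 25)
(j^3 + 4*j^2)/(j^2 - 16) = j^2/(j - 4)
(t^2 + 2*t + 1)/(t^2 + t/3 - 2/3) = 3*(t + 1)/(3*t - 2)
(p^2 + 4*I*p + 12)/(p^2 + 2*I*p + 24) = (p - 2*I)/(p - 4*I)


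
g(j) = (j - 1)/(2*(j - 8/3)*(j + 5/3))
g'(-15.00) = 0.00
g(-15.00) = -0.03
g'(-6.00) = -0.02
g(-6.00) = -0.09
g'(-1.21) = -1.49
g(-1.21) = 0.62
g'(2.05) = -0.53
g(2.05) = -0.23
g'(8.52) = -0.01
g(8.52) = 0.06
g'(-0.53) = -0.26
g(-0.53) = 0.21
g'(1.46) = -0.16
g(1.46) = -0.06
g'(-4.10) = -0.06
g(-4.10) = -0.15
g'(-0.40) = -0.21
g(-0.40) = 0.18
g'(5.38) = -0.03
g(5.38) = 0.11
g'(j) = -(j - 1)/(2*(j - 8/3)*(j + 5/3)^2) + 1/(2*(j - 8/3)*(j + 5/3)) - (j - 1)/(2*(j - 8/3)^2*(j + 5/3)) = 9*(-9*j^2 + 18*j - 49)/(2*(81*j^4 - 162*j^3 - 639*j^2 + 720*j + 1600))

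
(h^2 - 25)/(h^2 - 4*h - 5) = (h + 5)/(h + 1)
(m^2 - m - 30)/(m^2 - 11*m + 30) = (m + 5)/(m - 5)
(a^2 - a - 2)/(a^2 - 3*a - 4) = (a - 2)/(a - 4)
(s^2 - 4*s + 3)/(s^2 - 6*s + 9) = (s - 1)/(s - 3)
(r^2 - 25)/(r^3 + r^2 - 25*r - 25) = 1/(r + 1)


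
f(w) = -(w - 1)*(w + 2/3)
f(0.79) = 0.31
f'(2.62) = -4.91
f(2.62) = -5.32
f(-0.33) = 0.45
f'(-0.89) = 2.11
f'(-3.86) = 8.05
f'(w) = 1/3 - 2*w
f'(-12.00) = 24.33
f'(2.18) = -4.03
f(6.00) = -33.33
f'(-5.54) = 11.41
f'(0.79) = -1.25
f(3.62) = -11.23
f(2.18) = -3.36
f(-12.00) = -147.33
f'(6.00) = -11.67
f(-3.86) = -15.52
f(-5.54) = -31.87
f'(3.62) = -6.91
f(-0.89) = -0.42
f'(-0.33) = 0.99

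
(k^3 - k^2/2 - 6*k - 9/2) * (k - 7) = k^4 - 15*k^3/2 - 5*k^2/2 + 75*k/2 + 63/2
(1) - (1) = 0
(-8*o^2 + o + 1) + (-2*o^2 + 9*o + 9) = -10*o^2 + 10*o + 10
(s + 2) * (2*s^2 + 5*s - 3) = 2*s^3 + 9*s^2 + 7*s - 6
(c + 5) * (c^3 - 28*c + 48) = c^4 + 5*c^3 - 28*c^2 - 92*c + 240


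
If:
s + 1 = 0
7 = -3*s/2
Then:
No Solution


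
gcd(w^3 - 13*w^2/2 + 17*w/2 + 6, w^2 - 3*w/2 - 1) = w + 1/2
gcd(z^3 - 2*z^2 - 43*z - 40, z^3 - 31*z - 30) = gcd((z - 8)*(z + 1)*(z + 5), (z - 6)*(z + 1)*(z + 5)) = z^2 + 6*z + 5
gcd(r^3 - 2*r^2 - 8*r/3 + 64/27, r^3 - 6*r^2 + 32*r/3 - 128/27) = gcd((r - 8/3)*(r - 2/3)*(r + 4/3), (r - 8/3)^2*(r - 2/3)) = r^2 - 10*r/3 + 16/9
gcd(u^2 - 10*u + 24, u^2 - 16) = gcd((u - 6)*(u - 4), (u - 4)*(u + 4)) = u - 4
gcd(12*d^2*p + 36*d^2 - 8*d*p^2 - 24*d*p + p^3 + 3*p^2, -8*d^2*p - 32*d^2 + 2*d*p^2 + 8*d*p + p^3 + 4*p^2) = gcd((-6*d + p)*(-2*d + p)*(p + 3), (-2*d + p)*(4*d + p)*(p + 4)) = -2*d + p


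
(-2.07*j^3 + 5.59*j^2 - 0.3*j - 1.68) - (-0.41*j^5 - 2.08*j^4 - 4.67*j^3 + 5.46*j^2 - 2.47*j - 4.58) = 0.41*j^5 + 2.08*j^4 + 2.6*j^3 + 0.13*j^2 + 2.17*j + 2.9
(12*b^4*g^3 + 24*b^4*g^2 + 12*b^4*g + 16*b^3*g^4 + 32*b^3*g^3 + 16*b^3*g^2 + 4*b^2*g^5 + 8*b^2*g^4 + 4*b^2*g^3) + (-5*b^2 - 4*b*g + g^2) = 12*b^4*g^3 + 24*b^4*g^2 + 12*b^4*g + 16*b^3*g^4 + 32*b^3*g^3 + 16*b^3*g^2 + 4*b^2*g^5 + 8*b^2*g^4 + 4*b^2*g^3 - 5*b^2 - 4*b*g + g^2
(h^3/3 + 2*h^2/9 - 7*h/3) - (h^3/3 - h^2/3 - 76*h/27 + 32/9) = 5*h^2/9 + 13*h/27 - 32/9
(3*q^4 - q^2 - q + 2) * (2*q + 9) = 6*q^5 + 27*q^4 - 2*q^3 - 11*q^2 - 5*q + 18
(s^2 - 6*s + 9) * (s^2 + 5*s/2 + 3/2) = s^4 - 7*s^3/2 - 9*s^2/2 + 27*s/2 + 27/2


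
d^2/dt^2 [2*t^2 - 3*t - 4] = 4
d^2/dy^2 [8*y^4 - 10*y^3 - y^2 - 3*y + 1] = 96*y^2 - 60*y - 2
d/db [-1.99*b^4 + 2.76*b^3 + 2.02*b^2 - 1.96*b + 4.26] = -7.96*b^3 + 8.28*b^2 + 4.04*b - 1.96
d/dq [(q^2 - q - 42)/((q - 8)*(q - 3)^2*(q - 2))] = (-2*q^4 + 13*q^3 + 175*q^2 - 1592*q + 2652)/(q^7 - 29*q^6 + 339*q^5 - 2075*q^4 + 7240*q^3 - 14508*q^2 + 15552*q - 6912)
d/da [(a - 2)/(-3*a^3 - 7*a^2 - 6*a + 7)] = (-3*a^3 - 7*a^2 - 6*a + (a - 2)*(9*a^2 + 14*a + 6) + 7)/(3*a^3 + 7*a^2 + 6*a - 7)^2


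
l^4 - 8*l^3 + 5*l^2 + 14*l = l*(l - 7)*(l - 2)*(l + 1)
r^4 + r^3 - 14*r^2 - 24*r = r*(r - 4)*(r + 2)*(r + 3)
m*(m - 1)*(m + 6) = m^3 + 5*m^2 - 6*m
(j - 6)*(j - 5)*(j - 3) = j^3 - 14*j^2 + 63*j - 90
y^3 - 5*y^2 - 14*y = y*(y - 7)*(y + 2)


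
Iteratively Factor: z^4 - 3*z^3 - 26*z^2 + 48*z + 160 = (z + 2)*(z^3 - 5*z^2 - 16*z + 80) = (z - 4)*(z + 2)*(z^2 - z - 20) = (z - 5)*(z - 4)*(z + 2)*(z + 4)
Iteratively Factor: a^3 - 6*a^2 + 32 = (a - 4)*(a^2 - 2*a - 8) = (a - 4)^2*(a + 2)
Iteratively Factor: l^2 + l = (l)*(l + 1)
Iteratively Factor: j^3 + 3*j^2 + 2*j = (j + 1)*(j^2 + 2*j) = j*(j + 1)*(j + 2)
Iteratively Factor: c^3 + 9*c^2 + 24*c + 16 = (c + 4)*(c^2 + 5*c + 4) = (c + 1)*(c + 4)*(c + 4)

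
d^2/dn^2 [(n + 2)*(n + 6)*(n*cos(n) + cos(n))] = -n^3*cos(n) - 6*n^2*sin(n) - 9*n^2*cos(n) - 36*n*sin(n) - 14*n*cos(n) - 40*sin(n) + 6*cos(n)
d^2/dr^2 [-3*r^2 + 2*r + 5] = -6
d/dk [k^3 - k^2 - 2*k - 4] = 3*k^2 - 2*k - 2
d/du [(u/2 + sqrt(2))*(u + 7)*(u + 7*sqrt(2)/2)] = 3*u^2/2 + 7*u + 11*sqrt(2)*u/2 + 7 + 77*sqrt(2)/4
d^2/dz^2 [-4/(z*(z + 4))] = 8*(-z^2 - z*(z + 4) - (z + 4)^2)/(z^3*(z + 4)^3)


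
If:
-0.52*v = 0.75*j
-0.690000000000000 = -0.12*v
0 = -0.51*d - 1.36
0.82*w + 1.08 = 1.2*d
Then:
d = -2.67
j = -3.99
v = 5.75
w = -5.22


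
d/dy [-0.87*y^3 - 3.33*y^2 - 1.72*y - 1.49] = -2.61*y^2 - 6.66*y - 1.72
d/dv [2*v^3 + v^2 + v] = 6*v^2 + 2*v + 1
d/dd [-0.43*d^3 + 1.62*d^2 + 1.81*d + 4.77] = -1.29*d^2 + 3.24*d + 1.81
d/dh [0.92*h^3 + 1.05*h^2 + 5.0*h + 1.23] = 2.76*h^2 + 2.1*h + 5.0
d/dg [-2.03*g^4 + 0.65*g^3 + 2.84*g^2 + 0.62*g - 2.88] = -8.12*g^3 + 1.95*g^2 + 5.68*g + 0.62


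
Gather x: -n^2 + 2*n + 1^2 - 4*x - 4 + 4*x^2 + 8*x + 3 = -n^2 + 2*n + 4*x^2 + 4*x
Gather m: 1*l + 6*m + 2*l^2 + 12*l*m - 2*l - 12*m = 2*l^2 - l + m*(12*l - 6)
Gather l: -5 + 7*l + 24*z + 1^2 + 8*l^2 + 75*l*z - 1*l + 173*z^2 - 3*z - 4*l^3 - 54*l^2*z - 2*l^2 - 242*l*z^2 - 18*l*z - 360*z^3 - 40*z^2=-4*l^3 + l^2*(6 - 54*z) + l*(-242*z^2 + 57*z + 6) - 360*z^3 + 133*z^2 + 21*z - 4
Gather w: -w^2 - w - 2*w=-w^2 - 3*w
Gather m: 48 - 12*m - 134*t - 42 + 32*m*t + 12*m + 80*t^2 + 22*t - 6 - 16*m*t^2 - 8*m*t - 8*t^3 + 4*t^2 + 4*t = m*(-16*t^2 + 24*t) - 8*t^3 + 84*t^2 - 108*t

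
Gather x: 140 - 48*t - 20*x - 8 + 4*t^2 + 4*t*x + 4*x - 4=4*t^2 - 48*t + x*(4*t - 16) + 128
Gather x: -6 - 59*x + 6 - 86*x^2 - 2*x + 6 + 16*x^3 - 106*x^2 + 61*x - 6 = 16*x^3 - 192*x^2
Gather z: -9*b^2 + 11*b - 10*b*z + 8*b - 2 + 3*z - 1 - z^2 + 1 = -9*b^2 + 19*b - z^2 + z*(3 - 10*b) - 2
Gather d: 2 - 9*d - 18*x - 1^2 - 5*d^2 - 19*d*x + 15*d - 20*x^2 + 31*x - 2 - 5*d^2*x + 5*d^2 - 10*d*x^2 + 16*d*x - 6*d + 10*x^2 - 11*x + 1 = -5*d^2*x + d*(-10*x^2 - 3*x) - 10*x^2 + 2*x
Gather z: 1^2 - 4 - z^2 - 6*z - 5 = -z^2 - 6*z - 8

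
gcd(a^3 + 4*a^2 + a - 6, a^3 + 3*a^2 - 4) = a^2 + a - 2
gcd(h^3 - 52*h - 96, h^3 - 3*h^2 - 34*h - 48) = h^2 - 6*h - 16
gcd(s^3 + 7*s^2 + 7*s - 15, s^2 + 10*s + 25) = s + 5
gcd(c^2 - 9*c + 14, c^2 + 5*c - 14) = c - 2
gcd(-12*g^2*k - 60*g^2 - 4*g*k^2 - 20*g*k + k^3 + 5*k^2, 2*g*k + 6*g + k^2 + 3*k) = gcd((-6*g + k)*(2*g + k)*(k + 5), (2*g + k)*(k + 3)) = 2*g + k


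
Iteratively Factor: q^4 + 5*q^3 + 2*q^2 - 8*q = (q + 4)*(q^3 + q^2 - 2*q) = (q + 2)*(q + 4)*(q^2 - q) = q*(q + 2)*(q + 4)*(q - 1)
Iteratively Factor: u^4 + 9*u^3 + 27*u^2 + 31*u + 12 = (u + 4)*(u^3 + 5*u^2 + 7*u + 3) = (u + 3)*(u + 4)*(u^2 + 2*u + 1) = (u + 1)*(u + 3)*(u + 4)*(u + 1)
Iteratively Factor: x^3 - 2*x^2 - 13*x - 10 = (x - 5)*(x^2 + 3*x + 2) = (x - 5)*(x + 1)*(x + 2)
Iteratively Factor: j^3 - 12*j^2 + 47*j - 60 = (j - 5)*(j^2 - 7*j + 12) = (j - 5)*(j - 3)*(j - 4)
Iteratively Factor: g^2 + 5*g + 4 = (g + 4)*(g + 1)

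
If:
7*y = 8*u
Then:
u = 7*y/8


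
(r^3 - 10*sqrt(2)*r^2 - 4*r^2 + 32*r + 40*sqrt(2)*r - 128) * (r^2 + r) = r^5 - 10*sqrt(2)*r^4 - 3*r^4 + 28*r^3 + 30*sqrt(2)*r^3 - 96*r^2 + 40*sqrt(2)*r^2 - 128*r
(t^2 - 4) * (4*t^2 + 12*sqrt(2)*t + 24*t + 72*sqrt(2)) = 4*t^4 + 12*sqrt(2)*t^3 + 24*t^3 - 16*t^2 + 72*sqrt(2)*t^2 - 96*t - 48*sqrt(2)*t - 288*sqrt(2)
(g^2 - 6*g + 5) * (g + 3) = g^3 - 3*g^2 - 13*g + 15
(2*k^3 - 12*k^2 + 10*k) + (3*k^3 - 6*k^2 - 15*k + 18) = 5*k^3 - 18*k^2 - 5*k + 18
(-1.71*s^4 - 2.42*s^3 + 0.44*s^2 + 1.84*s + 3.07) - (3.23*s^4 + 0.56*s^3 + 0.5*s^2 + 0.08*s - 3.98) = -4.94*s^4 - 2.98*s^3 - 0.06*s^2 + 1.76*s + 7.05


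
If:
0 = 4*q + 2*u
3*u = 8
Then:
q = -4/3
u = 8/3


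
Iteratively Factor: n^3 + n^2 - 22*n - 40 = (n + 2)*(n^2 - n - 20) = (n - 5)*(n + 2)*(n + 4)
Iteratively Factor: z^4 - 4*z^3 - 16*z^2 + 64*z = (z - 4)*(z^3 - 16*z) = (z - 4)^2*(z^2 + 4*z) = (z - 4)^2*(z + 4)*(z)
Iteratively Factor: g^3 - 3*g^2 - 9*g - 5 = (g + 1)*(g^2 - 4*g - 5) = (g + 1)^2*(g - 5)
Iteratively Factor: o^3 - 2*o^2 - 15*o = (o - 5)*(o^2 + 3*o) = (o - 5)*(o + 3)*(o)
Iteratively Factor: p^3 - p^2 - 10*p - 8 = (p + 2)*(p^2 - 3*p - 4) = (p - 4)*(p + 2)*(p + 1)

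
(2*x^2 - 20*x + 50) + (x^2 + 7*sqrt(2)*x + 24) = 3*x^2 - 20*x + 7*sqrt(2)*x + 74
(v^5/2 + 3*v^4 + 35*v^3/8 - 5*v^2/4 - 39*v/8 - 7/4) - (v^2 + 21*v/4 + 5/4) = v^5/2 + 3*v^4 + 35*v^3/8 - 9*v^2/4 - 81*v/8 - 3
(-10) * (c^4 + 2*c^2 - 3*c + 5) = -10*c^4 - 20*c^2 + 30*c - 50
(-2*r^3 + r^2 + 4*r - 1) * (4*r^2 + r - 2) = -8*r^5 + 2*r^4 + 21*r^3 - 2*r^2 - 9*r + 2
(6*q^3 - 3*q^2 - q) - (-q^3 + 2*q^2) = 7*q^3 - 5*q^2 - q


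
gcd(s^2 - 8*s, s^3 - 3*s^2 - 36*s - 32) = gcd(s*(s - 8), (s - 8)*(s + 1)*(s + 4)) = s - 8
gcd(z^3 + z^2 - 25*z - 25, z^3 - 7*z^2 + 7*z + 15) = z^2 - 4*z - 5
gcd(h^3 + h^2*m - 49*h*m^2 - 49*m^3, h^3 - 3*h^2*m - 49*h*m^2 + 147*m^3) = h^2 - 49*m^2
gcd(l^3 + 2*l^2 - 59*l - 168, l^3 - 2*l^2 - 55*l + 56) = l^2 - l - 56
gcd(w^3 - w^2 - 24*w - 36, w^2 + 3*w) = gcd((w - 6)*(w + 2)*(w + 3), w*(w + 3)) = w + 3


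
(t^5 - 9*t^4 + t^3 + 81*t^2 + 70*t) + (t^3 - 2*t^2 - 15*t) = t^5 - 9*t^4 + 2*t^3 + 79*t^2 + 55*t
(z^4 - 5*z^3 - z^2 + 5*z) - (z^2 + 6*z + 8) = z^4 - 5*z^3 - 2*z^2 - z - 8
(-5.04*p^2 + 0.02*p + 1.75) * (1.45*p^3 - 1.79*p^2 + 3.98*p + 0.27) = -7.308*p^5 + 9.0506*p^4 - 17.5575*p^3 - 4.4137*p^2 + 6.9704*p + 0.4725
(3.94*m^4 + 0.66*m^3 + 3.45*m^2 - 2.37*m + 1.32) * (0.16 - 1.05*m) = -4.137*m^5 - 0.0626000000000001*m^4 - 3.5169*m^3 + 3.0405*m^2 - 1.7652*m + 0.2112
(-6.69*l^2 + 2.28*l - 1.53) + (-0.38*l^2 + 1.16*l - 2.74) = -7.07*l^2 + 3.44*l - 4.27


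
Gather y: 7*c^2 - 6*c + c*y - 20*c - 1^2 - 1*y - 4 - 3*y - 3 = 7*c^2 - 26*c + y*(c - 4) - 8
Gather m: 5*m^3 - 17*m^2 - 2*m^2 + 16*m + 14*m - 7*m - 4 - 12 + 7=5*m^3 - 19*m^2 + 23*m - 9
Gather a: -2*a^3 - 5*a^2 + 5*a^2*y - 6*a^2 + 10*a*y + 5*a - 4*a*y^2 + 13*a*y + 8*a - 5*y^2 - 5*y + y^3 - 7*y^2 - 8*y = -2*a^3 + a^2*(5*y - 11) + a*(-4*y^2 + 23*y + 13) + y^3 - 12*y^2 - 13*y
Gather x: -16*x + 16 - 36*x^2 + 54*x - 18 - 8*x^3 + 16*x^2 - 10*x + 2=-8*x^3 - 20*x^2 + 28*x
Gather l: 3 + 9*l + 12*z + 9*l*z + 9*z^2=l*(9*z + 9) + 9*z^2 + 12*z + 3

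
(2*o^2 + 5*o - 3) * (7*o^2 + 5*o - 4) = 14*o^4 + 45*o^3 - 4*o^2 - 35*o + 12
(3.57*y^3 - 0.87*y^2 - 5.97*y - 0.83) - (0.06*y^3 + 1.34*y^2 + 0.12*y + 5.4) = 3.51*y^3 - 2.21*y^2 - 6.09*y - 6.23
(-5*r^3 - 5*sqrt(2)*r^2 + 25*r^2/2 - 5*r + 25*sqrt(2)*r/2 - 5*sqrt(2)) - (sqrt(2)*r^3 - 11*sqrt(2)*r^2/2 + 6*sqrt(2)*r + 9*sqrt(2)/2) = -5*r^3 - sqrt(2)*r^3 + sqrt(2)*r^2/2 + 25*r^2/2 - 5*r + 13*sqrt(2)*r/2 - 19*sqrt(2)/2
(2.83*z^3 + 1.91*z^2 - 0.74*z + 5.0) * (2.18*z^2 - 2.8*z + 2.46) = 6.1694*z^5 - 3.7602*z^4 + 0.000600000000000378*z^3 + 17.6706*z^2 - 15.8204*z + 12.3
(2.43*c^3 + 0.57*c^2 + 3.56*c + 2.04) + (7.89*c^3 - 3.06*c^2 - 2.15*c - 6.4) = 10.32*c^3 - 2.49*c^2 + 1.41*c - 4.36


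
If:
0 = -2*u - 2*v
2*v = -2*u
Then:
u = -v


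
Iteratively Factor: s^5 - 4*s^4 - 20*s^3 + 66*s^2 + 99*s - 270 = (s + 3)*(s^4 - 7*s^3 + s^2 + 63*s - 90) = (s - 3)*(s + 3)*(s^3 - 4*s^2 - 11*s + 30) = (s - 3)*(s - 2)*(s + 3)*(s^2 - 2*s - 15) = (s - 5)*(s - 3)*(s - 2)*(s + 3)*(s + 3)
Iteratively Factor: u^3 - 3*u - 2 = (u + 1)*(u^2 - u - 2) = (u - 2)*(u + 1)*(u + 1)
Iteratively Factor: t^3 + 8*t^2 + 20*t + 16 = (t + 2)*(t^2 + 6*t + 8) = (t + 2)^2*(t + 4)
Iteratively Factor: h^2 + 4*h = (h + 4)*(h)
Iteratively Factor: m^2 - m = (m - 1)*(m)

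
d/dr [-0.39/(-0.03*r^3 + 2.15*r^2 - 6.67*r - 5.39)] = (-0.0351*r^2 + 1.677*r - 2.6013)/(0.03*r^3 - 2.15*r^2 + 6.67*r + 5.39)^2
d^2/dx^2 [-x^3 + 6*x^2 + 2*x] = 12 - 6*x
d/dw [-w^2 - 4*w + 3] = -2*w - 4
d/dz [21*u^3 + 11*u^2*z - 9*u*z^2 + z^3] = 11*u^2 - 18*u*z + 3*z^2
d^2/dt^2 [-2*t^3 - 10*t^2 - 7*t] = -12*t - 20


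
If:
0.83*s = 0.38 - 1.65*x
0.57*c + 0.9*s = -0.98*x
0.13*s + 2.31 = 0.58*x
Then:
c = 3.29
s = -5.16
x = 2.83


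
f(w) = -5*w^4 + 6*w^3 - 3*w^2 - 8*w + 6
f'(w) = -20*w^3 + 18*w^2 - 6*w - 8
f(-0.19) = 7.36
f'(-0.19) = -6.07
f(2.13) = -69.59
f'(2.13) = -132.39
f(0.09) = 5.26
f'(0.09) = -8.41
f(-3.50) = -1010.31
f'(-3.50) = 1091.00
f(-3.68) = -1221.19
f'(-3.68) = 1254.56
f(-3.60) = -1123.82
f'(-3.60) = 1180.00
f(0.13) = 4.92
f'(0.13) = -8.52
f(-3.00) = -564.00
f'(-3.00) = 712.00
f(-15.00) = -273924.00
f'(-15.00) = 71632.00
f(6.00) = -5334.00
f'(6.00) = -3716.00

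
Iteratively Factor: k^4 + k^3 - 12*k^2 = (k)*(k^3 + k^2 - 12*k) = k*(k + 4)*(k^2 - 3*k) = k^2*(k + 4)*(k - 3)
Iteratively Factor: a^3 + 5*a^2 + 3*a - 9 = (a + 3)*(a^2 + 2*a - 3) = (a - 1)*(a + 3)*(a + 3)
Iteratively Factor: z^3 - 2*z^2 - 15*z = (z)*(z^2 - 2*z - 15) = z*(z + 3)*(z - 5)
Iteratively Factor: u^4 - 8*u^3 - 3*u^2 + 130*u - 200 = (u - 5)*(u^3 - 3*u^2 - 18*u + 40) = (u - 5)^2*(u^2 + 2*u - 8) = (u - 5)^2*(u + 4)*(u - 2)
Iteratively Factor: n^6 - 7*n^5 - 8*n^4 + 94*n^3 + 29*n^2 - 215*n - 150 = (n - 5)*(n^5 - 2*n^4 - 18*n^3 + 4*n^2 + 49*n + 30) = (n - 5)*(n + 3)*(n^4 - 5*n^3 - 3*n^2 + 13*n + 10) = (n - 5)*(n + 1)*(n + 3)*(n^3 - 6*n^2 + 3*n + 10) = (n - 5)*(n + 1)^2*(n + 3)*(n^2 - 7*n + 10) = (n - 5)*(n - 2)*(n + 1)^2*(n + 3)*(n - 5)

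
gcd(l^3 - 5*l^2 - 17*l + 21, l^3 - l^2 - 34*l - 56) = l - 7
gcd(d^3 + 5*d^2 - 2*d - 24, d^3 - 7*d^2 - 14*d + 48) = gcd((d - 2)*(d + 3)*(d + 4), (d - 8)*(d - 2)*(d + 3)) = d^2 + d - 6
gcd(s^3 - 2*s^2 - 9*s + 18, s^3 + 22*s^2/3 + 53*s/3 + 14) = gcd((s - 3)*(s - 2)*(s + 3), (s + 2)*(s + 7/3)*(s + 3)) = s + 3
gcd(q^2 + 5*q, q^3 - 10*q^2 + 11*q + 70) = 1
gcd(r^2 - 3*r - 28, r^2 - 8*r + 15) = 1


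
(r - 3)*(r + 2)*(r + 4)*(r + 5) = r^4 + 8*r^3 + 5*r^2 - 74*r - 120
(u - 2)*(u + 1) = u^2 - u - 2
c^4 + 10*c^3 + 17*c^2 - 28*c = c*(c - 1)*(c + 4)*(c + 7)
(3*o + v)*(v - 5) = 3*o*v - 15*o + v^2 - 5*v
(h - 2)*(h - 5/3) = h^2 - 11*h/3 + 10/3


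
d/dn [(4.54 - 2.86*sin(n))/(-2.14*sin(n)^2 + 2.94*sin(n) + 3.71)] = (-6.1204*sin(n)^2 + 19.4312*sin(n) - 23.9582)*cos(n)/(4.5796*sin(n)^4 - 12.5832*sin(n)^3 - 7.2352*sin(n)^2 + 21.8148*sin(n) + 13.7641)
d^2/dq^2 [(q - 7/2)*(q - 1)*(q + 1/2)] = 6*q - 8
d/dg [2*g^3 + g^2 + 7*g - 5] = 6*g^2 + 2*g + 7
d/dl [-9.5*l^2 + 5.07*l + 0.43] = 5.07 - 19.0*l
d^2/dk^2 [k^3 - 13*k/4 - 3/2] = 6*k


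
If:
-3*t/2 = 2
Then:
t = -4/3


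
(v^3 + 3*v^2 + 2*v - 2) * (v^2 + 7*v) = v^5 + 10*v^4 + 23*v^3 + 12*v^2 - 14*v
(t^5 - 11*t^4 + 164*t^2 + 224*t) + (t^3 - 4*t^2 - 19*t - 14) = t^5 - 11*t^4 + t^3 + 160*t^2 + 205*t - 14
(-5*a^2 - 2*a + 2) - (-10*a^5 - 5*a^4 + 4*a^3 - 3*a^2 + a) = 10*a^5 + 5*a^4 - 4*a^3 - 2*a^2 - 3*a + 2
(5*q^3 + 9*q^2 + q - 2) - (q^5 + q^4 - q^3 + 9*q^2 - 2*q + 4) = -q^5 - q^4 + 6*q^3 + 3*q - 6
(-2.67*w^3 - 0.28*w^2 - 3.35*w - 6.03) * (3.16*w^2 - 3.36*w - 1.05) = -8.4372*w^5 + 8.0864*w^4 - 6.8417*w^3 - 7.5048*w^2 + 23.7783*w + 6.3315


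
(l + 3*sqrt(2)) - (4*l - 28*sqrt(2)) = -3*l + 31*sqrt(2)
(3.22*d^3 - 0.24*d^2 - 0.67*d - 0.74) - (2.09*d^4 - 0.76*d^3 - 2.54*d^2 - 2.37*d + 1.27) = -2.09*d^4 + 3.98*d^3 + 2.3*d^2 + 1.7*d - 2.01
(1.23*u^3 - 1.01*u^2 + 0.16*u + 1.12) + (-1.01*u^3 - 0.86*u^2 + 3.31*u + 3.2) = 0.22*u^3 - 1.87*u^2 + 3.47*u + 4.32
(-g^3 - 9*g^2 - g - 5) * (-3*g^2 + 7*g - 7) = 3*g^5 + 20*g^4 - 53*g^3 + 71*g^2 - 28*g + 35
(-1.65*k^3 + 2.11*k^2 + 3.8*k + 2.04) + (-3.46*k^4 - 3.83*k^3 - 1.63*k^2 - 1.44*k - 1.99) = -3.46*k^4 - 5.48*k^3 + 0.48*k^2 + 2.36*k + 0.05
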